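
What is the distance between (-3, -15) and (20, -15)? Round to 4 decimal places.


d = sqrt((20--3)^2 + (-15--15)^2) = 23

23


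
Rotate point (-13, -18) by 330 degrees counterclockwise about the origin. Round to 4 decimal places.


x' = -13*cos(330) - -18*sin(330) = -20.2583
y' = -13*sin(330) + -18*cos(330) = -9.0885

(-20.2583, -9.0885)


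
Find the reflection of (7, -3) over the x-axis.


Reflection across x-axis: (x, y) -> (x, -y)
(7, -3) -> (7, 3)

(7, 3)


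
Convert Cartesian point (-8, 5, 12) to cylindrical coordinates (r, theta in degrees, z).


r = sqrt((-8)^2 + 5^2) = 9.434
theta = atan2(5, -8) = 147.9946 deg
z = 12

r = 9.434, theta = 147.9946 deg, z = 12


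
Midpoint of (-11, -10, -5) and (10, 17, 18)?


Midpoint = ((-11+10)/2, (-10+17)/2, (-5+18)/2) = (-0.5, 3.5, 6.5)

(-0.5, 3.5, 6.5)


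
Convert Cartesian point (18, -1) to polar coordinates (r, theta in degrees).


r = sqrt(18^2 + (-1)^2) = 18.0278
theta = atan2(-1, 18) = 356.8202 degrees

r = 18.0278, theta = 356.8202 degrees


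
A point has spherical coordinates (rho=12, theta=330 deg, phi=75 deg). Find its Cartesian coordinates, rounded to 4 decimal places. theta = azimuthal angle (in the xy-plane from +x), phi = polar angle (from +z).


x = 12 * sin(75) * cos(330) = 10.0382
y = 12 * sin(75) * sin(330) = -5.7956
z = 12 * cos(75) = 3.1058

(10.0382, -5.7956, 3.1058)


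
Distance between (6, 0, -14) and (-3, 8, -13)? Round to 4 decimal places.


d = sqrt((-3-6)^2 + (8-0)^2 + (-13--14)^2) = 12.083

12.083


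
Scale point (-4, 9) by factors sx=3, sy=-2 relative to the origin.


Scaling: (x*sx, y*sy) = (-4*3, 9*-2) = (-12, -18)

(-12, -18)


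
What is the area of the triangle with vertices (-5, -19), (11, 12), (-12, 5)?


Area = |x1(y2-y3) + x2(y3-y1) + x3(y1-y2)| / 2
= |-5*(12-5) + 11*(5--19) + -12*(-19-12)| / 2
= 300.5

300.5


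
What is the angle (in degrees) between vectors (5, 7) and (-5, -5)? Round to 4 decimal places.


dot = 5*-5 + 7*-5 = -60
|u| = 8.6023, |v| = 7.0711
cos(angle) = -0.9864
angle = 170.5377 degrees

170.5377 degrees


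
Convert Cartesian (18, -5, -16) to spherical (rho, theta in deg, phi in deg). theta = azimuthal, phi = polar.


rho = sqrt(18^2 + (-5)^2 + (-16)^2) = 24.5967
theta = atan2(-5, 18) = 344.4759 deg
phi = acos(-16/24.5967) = 130.5787 deg

rho = 24.5967, theta = 344.4759 deg, phi = 130.5787 deg


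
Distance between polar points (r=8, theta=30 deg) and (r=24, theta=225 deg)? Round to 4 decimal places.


d = sqrt(r1^2 + r2^2 - 2*r1*r2*cos(t2-t1))
d = sqrt(8^2 + 24^2 - 2*8*24*cos(225-30)) = 31.7949

31.7949


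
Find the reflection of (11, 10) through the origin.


Reflection through origin: (x, y) -> (-x, -y)
(11, 10) -> (-11, -10)

(-11, -10)


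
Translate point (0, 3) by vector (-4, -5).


Translation: (x+dx, y+dy) = (0+-4, 3+-5) = (-4, -2)

(-4, -2)


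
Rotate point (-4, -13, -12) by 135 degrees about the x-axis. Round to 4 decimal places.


x' = -4
y' = -13*cos(135) - -12*sin(135) = 17.6777
z' = -13*sin(135) + -12*cos(135) = -0.7071

(-4, 17.6777, -0.7071)


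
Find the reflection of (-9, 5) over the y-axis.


Reflection across y-axis: (x, y) -> (-x, y)
(-9, 5) -> (9, 5)

(9, 5)


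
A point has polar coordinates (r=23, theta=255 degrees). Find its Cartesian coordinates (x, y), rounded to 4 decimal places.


x = 23 * cos(255) = -5.9528
y = 23 * sin(255) = -22.2163

(-5.9528, -22.2163)


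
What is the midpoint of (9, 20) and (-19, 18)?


Midpoint = ((9+-19)/2, (20+18)/2) = (-5, 19)

(-5, 19)


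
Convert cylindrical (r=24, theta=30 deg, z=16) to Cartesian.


x = 24 * cos(30) = 20.7846
y = 24 * sin(30) = 12
z = 16

(20.7846, 12, 16)


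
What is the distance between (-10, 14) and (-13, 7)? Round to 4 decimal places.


d = sqrt((-13--10)^2 + (7-14)^2) = 7.6158

7.6158


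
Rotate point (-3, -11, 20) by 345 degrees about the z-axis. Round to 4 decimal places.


x' = -3*cos(345) - -11*sin(345) = -5.7448
y' = -3*sin(345) + -11*cos(345) = -9.8487
z' = 20

(-5.7448, -9.8487, 20)


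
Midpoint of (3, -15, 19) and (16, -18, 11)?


Midpoint = ((3+16)/2, (-15+-18)/2, (19+11)/2) = (9.5, -16.5, 15)

(9.5, -16.5, 15)


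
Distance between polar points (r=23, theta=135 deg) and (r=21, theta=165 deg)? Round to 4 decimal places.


d = sqrt(r1^2 + r2^2 - 2*r1*r2*cos(t2-t1))
d = sqrt(23^2 + 21^2 - 2*23*21*cos(165-135)) = 11.5507

11.5507


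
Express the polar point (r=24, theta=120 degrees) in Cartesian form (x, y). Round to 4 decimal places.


x = 24 * cos(120) = -12
y = 24 * sin(120) = 20.7846

(-12, 20.7846)


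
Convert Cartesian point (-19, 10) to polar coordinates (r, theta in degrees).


r = sqrt((-19)^2 + 10^2) = 21.4709
theta = atan2(10, -19) = 152.2415 degrees

r = 21.4709, theta = 152.2415 degrees


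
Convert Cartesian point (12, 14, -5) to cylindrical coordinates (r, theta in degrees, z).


r = sqrt(12^2 + 14^2) = 18.4391
theta = atan2(14, 12) = 49.3987 deg
z = -5

r = 18.4391, theta = 49.3987 deg, z = -5


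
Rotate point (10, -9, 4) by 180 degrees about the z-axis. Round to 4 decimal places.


x' = 10*cos(180) - -9*sin(180) = -10
y' = 10*sin(180) + -9*cos(180) = 9
z' = 4

(-10, 9, 4)


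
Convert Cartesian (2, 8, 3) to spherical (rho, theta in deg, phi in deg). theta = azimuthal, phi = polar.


rho = sqrt(2^2 + 8^2 + 3^2) = 8.775
theta = atan2(8, 2) = 75.9638 deg
phi = acos(3/8.775) = 70.0084 deg

rho = 8.775, theta = 75.9638 deg, phi = 70.0084 deg


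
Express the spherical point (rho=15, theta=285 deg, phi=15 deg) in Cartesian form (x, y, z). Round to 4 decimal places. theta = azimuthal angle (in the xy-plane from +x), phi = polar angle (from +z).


x = 15 * sin(15) * cos(285) = 1.0048
y = 15 * sin(15) * sin(285) = -3.75
z = 15 * cos(15) = 14.4889

(1.0048, -3.75, 14.4889)


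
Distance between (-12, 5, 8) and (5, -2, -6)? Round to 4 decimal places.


d = sqrt((5--12)^2 + (-2-5)^2 + (-6-8)^2) = 23.1084

23.1084


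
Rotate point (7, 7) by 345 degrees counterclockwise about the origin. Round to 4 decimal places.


x' = 7*cos(345) - 7*sin(345) = 8.5732
y' = 7*sin(345) + 7*cos(345) = 4.9497

(8.5732, 4.9497)


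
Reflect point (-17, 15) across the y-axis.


Reflection across y-axis: (x, y) -> (-x, y)
(-17, 15) -> (17, 15)

(17, 15)


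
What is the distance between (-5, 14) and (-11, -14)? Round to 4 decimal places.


d = sqrt((-11--5)^2 + (-14-14)^2) = 28.6356

28.6356


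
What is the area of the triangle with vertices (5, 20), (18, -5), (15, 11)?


Area = |x1(y2-y3) + x2(y3-y1) + x3(y1-y2)| / 2
= |5*(-5-11) + 18*(11-20) + 15*(20--5)| / 2
= 66.5

66.5


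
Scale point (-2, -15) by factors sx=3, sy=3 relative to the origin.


Scaling: (x*sx, y*sy) = (-2*3, -15*3) = (-6, -45)

(-6, -45)


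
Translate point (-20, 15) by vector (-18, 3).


Translation: (x+dx, y+dy) = (-20+-18, 15+3) = (-38, 18)

(-38, 18)


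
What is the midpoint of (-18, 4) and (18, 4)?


Midpoint = ((-18+18)/2, (4+4)/2) = (0, 4)

(0, 4)


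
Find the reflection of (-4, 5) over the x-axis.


Reflection across x-axis: (x, y) -> (x, -y)
(-4, 5) -> (-4, -5)

(-4, -5)


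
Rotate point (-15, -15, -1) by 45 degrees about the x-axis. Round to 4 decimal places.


x' = -15
y' = -15*cos(45) - -1*sin(45) = -9.8995
z' = -15*sin(45) + -1*cos(45) = -11.3137

(-15, -9.8995, -11.3137)


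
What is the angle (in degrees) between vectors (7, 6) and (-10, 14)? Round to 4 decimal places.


dot = 7*-10 + 6*14 = 14
|u| = 9.2195, |v| = 17.2047
cos(angle) = 0.0883
angle = 84.9364 degrees

84.9364 degrees


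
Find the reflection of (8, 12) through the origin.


Reflection through origin: (x, y) -> (-x, -y)
(8, 12) -> (-8, -12)

(-8, -12)


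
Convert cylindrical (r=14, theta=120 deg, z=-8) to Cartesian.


x = 14 * cos(120) = -7
y = 14 * sin(120) = 12.1244
z = -8

(-7, 12.1244, -8)


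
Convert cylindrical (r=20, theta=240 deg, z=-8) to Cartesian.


x = 20 * cos(240) = -10
y = 20 * sin(240) = -17.3205
z = -8

(-10, -17.3205, -8)


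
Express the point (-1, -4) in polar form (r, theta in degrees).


r = sqrt((-1)^2 + (-4)^2) = 4.1231
theta = atan2(-4, -1) = 255.9638 degrees

r = 4.1231, theta = 255.9638 degrees


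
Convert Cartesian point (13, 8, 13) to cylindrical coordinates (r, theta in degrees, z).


r = sqrt(13^2 + 8^2) = 15.2643
theta = atan2(8, 13) = 31.6075 deg
z = 13

r = 15.2643, theta = 31.6075 deg, z = 13


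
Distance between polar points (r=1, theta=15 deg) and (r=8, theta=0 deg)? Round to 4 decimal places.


d = sqrt(r1^2 + r2^2 - 2*r1*r2*cos(t2-t1))
d = sqrt(1^2 + 8^2 - 2*1*8*cos(0-15)) = 7.0388

7.0388


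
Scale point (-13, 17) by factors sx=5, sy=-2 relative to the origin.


Scaling: (x*sx, y*sy) = (-13*5, 17*-2) = (-65, -34)

(-65, -34)


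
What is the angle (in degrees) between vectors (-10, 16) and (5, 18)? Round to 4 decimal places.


dot = -10*5 + 16*18 = 238
|u| = 18.868, |v| = 18.6815
cos(angle) = 0.6752
angle = 47.5295 degrees

47.5295 degrees


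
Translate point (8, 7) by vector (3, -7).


Translation: (x+dx, y+dy) = (8+3, 7+-7) = (11, 0)

(11, 0)


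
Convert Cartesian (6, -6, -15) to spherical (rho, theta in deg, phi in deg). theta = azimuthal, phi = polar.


rho = sqrt(6^2 + (-6)^2 + (-15)^2) = 17.2337
theta = atan2(-6, 6) = 315 deg
phi = acos(-15/17.2337) = 150.5038 deg

rho = 17.2337, theta = 315 deg, phi = 150.5038 deg


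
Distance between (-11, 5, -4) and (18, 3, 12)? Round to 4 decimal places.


d = sqrt((18--11)^2 + (3-5)^2 + (12--4)^2) = 33.1813

33.1813


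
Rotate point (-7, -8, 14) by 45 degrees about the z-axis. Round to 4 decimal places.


x' = -7*cos(45) - -8*sin(45) = 0.7071
y' = -7*sin(45) + -8*cos(45) = -10.6066
z' = 14

(0.7071, -10.6066, 14)


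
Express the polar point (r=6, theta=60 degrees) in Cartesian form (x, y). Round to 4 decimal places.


x = 6 * cos(60) = 3
y = 6 * sin(60) = 5.1962

(3, 5.1962)


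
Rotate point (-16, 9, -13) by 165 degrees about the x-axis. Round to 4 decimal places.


x' = -16
y' = 9*cos(165) - -13*sin(165) = -5.3287
z' = 9*sin(165) + -13*cos(165) = 14.8864

(-16, -5.3287, 14.8864)


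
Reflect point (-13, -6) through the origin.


Reflection through origin: (x, y) -> (-x, -y)
(-13, -6) -> (13, 6)

(13, 6)


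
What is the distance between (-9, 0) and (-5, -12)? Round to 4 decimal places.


d = sqrt((-5--9)^2 + (-12-0)^2) = 12.6491

12.6491


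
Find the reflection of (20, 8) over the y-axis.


Reflection across y-axis: (x, y) -> (-x, y)
(20, 8) -> (-20, 8)

(-20, 8)


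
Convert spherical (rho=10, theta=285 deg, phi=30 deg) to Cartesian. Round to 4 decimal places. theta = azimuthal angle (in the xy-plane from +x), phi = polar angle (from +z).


x = 10 * sin(30) * cos(285) = 1.2941
y = 10 * sin(30) * sin(285) = -4.8296
z = 10 * cos(30) = 8.6603

(1.2941, -4.8296, 8.6603)


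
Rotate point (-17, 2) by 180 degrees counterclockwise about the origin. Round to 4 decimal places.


x' = -17*cos(180) - 2*sin(180) = 17
y' = -17*sin(180) + 2*cos(180) = -2

(17, -2)


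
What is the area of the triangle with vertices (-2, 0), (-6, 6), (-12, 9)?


Area = |x1(y2-y3) + x2(y3-y1) + x3(y1-y2)| / 2
= |-2*(6-9) + -6*(9-0) + -12*(0-6)| / 2
= 12

12


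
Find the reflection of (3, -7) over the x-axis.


Reflection across x-axis: (x, y) -> (x, -y)
(3, -7) -> (3, 7)

(3, 7)


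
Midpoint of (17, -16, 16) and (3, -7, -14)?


Midpoint = ((17+3)/2, (-16+-7)/2, (16+-14)/2) = (10, -11.5, 1)

(10, -11.5, 1)


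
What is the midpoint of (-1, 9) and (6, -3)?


Midpoint = ((-1+6)/2, (9+-3)/2) = (2.5, 3)

(2.5, 3)


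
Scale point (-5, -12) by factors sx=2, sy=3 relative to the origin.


Scaling: (x*sx, y*sy) = (-5*2, -12*3) = (-10, -36)

(-10, -36)


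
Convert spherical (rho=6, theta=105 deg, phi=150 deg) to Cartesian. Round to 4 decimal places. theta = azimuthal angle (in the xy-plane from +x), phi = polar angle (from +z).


x = 6 * sin(150) * cos(105) = -0.7765
y = 6 * sin(150) * sin(105) = 2.8978
z = 6 * cos(150) = -5.1962

(-0.7765, 2.8978, -5.1962)


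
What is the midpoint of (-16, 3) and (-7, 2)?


Midpoint = ((-16+-7)/2, (3+2)/2) = (-11.5, 2.5)

(-11.5, 2.5)


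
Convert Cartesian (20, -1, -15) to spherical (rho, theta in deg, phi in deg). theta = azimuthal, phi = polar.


rho = sqrt(20^2 + (-1)^2 + (-15)^2) = 25.02
theta = atan2(-1, 20) = 357.1376 deg
phi = acos(-15/25.02) = 126.8356 deg

rho = 25.02, theta = 357.1376 deg, phi = 126.8356 deg


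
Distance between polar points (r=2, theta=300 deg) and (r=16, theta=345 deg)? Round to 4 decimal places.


d = sqrt(r1^2 + r2^2 - 2*r1*r2*cos(t2-t1))
d = sqrt(2^2 + 16^2 - 2*2*16*cos(345-300)) = 14.6542

14.6542


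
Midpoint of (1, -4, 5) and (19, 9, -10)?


Midpoint = ((1+19)/2, (-4+9)/2, (5+-10)/2) = (10, 2.5, -2.5)

(10, 2.5, -2.5)


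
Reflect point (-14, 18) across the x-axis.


Reflection across x-axis: (x, y) -> (x, -y)
(-14, 18) -> (-14, -18)

(-14, -18)


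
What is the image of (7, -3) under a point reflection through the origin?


Reflection through origin: (x, y) -> (-x, -y)
(7, -3) -> (-7, 3)

(-7, 3)


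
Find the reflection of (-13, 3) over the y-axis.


Reflection across y-axis: (x, y) -> (-x, y)
(-13, 3) -> (13, 3)

(13, 3)


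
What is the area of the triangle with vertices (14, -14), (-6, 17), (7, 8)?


Area = |x1(y2-y3) + x2(y3-y1) + x3(y1-y2)| / 2
= |14*(17-8) + -6*(8--14) + 7*(-14-17)| / 2
= 111.5

111.5


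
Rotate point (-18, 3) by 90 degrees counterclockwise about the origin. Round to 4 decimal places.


x' = -18*cos(90) - 3*sin(90) = -3
y' = -18*sin(90) + 3*cos(90) = -18

(-3, -18)


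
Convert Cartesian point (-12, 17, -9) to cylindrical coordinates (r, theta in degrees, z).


r = sqrt((-12)^2 + 17^2) = 20.8087
theta = atan2(17, -12) = 125.2176 deg
z = -9

r = 20.8087, theta = 125.2176 deg, z = -9


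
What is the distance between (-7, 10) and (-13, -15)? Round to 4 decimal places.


d = sqrt((-13--7)^2 + (-15-10)^2) = 25.7099

25.7099


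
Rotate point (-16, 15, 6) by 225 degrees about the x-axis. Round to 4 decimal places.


x' = -16
y' = 15*cos(225) - 6*sin(225) = -6.364
z' = 15*sin(225) + 6*cos(225) = -14.8492

(-16, -6.364, -14.8492)


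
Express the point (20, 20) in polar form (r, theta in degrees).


r = sqrt(20^2 + 20^2) = 28.2843
theta = atan2(20, 20) = 45 degrees

r = 28.2843, theta = 45 degrees


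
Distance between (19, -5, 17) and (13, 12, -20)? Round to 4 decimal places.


d = sqrt((13-19)^2 + (12--5)^2 + (-20-17)^2) = 41.1582

41.1582


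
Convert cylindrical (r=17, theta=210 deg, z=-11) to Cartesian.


x = 17 * cos(210) = -14.7224
y = 17 * sin(210) = -8.5
z = -11

(-14.7224, -8.5, -11)


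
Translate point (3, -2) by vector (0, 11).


Translation: (x+dx, y+dy) = (3+0, -2+11) = (3, 9)

(3, 9)


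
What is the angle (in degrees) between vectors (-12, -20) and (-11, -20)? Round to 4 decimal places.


dot = -12*-11 + -20*-20 = 532
|u| = 23.3238, |v| = 22.8254
cos(angle) = 0.9993
angle = 2.153 degrees

2.153 degrees


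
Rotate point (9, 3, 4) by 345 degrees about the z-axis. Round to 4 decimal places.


x' = 9*cos(345) - 3*sin(345) = 9.4698
y' = 9*sin(345) + 3*cos(345) = 0.5684
z' = 4

(9.4698, 0.5684, 4)


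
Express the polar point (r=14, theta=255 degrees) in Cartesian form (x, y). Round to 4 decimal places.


x = 14 * cos(255) = -3.6235
y = 14 * sin(255) = -13.523

(-3.6235, -13.523)


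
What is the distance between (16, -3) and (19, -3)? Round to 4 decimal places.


d = sqrt((19-16)^2 + (-3--3)^2) = 3

3


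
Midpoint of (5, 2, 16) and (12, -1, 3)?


Midpoint = ((5+12)/2, (2+-1)/2, (16+3)/2) = (8.5, 0.5, 9.5)

(8.5, 0.5, 9.5)


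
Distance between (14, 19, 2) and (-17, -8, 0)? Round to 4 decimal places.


d = sqrt((-17-14)^2 + (-8-19)^2 + (0-2)^2) = 41.1582

41.1582


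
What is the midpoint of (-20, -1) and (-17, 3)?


Midpoint = ((-20+-17)/2, (-1+3)/2) = (-18.5, 1)

(-18.5, 1)


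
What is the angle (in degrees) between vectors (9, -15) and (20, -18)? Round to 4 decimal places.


dot = 9*20 + -15*-18 = 450
|u| = 17.4929, |v| = 26.9072
cos(angle) = 0.9561
angle = 17.049 degrees

17.049 degrees


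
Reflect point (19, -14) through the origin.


Reflection through origin: (x, y) -> (-x, -y)
(19, -14) -> (-19, 14)

(-19, 14)


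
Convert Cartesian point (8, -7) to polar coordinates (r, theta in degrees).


r = sqrt(8^2 + (-7)^2) = 10.6301
theta = atan2(-7, 8) = 318.8141 degrees

r = 10.6301, theta = 318.8141 degrees


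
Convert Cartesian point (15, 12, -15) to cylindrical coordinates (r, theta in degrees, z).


r = sqrt(15^2 + 12^2) = 19.2094
theta = atan2(12, 15) = 38.6598 deg
z = -15

r = 19.2094, theta = 38.6598 deg, z = -15


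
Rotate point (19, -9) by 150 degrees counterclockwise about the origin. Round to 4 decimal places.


x' = 19*cos(150) - -9*sin(150) = -11.9545
y' = 19*sin(150) + -9*cos(150) = 17.2942

(-11.9545, 17.2942)


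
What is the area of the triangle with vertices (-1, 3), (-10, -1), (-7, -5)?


Area = |x1(y2-y3) + x2(y3-y1) + x3(y1-y2)| / 2
= |-1*(-1--5) + -10*(-5-3) + -7*(3--1)| / 2
= 24

24


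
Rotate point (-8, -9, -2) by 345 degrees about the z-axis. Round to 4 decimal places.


x' = -8*cos(345) - -9*sin(345) = -10.0568
y' = -8*sin(345) + -9*cos(345) = -6.6228
z' = -2

(-10.0568, -6.6228, -2)


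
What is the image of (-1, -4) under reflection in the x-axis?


Reflection across x-axis: (x, y) -> (x, -y)
(-1, -4) -> (-1, 4)

(-1, 4)


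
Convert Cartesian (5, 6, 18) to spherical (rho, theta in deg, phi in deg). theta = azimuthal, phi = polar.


rho = sqrt(5^2 + 6^2 + 18^2) = 19.6214
theta = atan2(6, 5) = 50.1944 deg
phi = acos(18/19.6214) = 23.4562 deg

rho = 19.6214, theta = 50.1944 deg, phi = 23.4562 deg


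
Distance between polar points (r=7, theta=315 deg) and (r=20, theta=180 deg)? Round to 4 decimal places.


d = sqrt(r1^2 + r2^2 - 2*r1*r2*cos(t2-t1))
d = sqrt(7^2 + 20^2 - 2*7*20*cos(180-315)) = 25.436

25.436


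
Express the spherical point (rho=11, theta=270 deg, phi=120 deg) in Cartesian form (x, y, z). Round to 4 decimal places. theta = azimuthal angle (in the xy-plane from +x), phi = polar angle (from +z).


x = 11 * sin(120) * cos(270) = 0
y = 11 * sin(120) * sin(270) = -9.5263
z = 11 * cos(120) = -5.5

(0, -9.5263, -5.5)


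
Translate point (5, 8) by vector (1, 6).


Translation: (x+dx, y+dy) = (5+1, 8+6) = (6, 14)

(6, 14)


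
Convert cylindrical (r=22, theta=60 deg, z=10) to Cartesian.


x = 22 * cos(60) = 11
y = 22 * sin(60) = 19.0526
z = 10

(11, 19.0526, 10)


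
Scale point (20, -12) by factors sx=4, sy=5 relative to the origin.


Scaling: (x*sx, y*sy) = (20*4, -12*5) = (80, -60)

(80, -60)


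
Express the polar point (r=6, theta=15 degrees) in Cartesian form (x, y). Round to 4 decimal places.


x = 6 * cos(15) = 5.7956
y = 6 * sin(15) = 1.5529

(5.7956, 1.5529)


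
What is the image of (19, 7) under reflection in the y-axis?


Reflection across y-axis: (x, y) -> (-x, y)
(19, 7) -> (-19, 7)

(-19, 7)


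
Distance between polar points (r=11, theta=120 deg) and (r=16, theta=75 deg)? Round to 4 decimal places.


d = sqrt(r1^2 + r2^2 - 2*r1*r2*cos(t2-t1))
d = sqrt(11^2 + 16^2 - 2*11*16*cos(75-120)) = 11.3181

11.3181


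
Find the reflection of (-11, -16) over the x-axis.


Reflection across x-axis: (x, y) -> (x, -y)
(-11, -16) -> (-11, 16)

(-11, 16)


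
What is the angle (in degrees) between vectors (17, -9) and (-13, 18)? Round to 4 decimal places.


dot = 17*-13 + -9*18 = -383
|u| = 19.2354, |v| = 22.2036
cos(angle) = -0.8968
angle = 153.7349 degrees

153.7349 degrees


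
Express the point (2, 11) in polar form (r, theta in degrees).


r = sqrt(2^2 + 11^2) = 11.1803
theta = atan2(11, 2) = 79.6952 degrees

r = 11.1803, theta = 79.6952 degrees


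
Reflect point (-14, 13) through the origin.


Reflection through origin: (x, y) -> (-x, -y)
(-14, 13) -> (14, -13)

(14, -13)


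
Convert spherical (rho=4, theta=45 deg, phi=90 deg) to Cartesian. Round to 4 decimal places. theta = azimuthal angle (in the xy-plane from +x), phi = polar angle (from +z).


x = 4 * sin(90) * cos(45) = 2.8284
y = 4 * sin(90) * sin(45) = 2.8284
z = 4 * cos(90) = 0

(2.8284, 2.8284, 0)


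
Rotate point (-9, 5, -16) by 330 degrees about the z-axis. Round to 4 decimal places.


x' = -9*cos(330) - 5*sin(330) = -5.2942
y' = -9*sin(330) + 5*cos(330) = 8.8301
z' = -16

(-5.2942, 8.8301, -16)


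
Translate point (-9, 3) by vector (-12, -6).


Translation: (x+dx, y+dy) = (-9+-12, 3+-6) = (-21, -3)

(-21, -3)


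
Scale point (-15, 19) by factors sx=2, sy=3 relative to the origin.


Scaling: (x*sx, y*sy) = (-15*2, 19*3) = (-30, 57)

(-30, 57)


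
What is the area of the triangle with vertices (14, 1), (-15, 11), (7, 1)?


Area = |x1(y2-y3) + x2(y3-y1) + x3(y1-y2)| / 2
= |14*(11-1) + -15*(1-1) + 7*(1-11)| / 2
= 35

35


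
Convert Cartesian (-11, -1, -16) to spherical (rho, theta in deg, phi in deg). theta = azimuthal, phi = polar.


rho = sqrt((-11)^2 + (-1)^2 + (-16)^2) = 19.4422
theta = atan2(-1, -11) = 185.1944 deg
phi = acos(-16/19.4422) = 145.3813 deg

rho = 19.4422, theta = 185.1944 deg, phi = 145.3813 deg


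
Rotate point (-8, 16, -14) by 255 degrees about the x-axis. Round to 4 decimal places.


x' = -8
y' = 16*cos(255) - -14*sin(255) = -17.6641
z' = 16*sin(255) + -14*cos(255) = -11.8313

(-8, -17.6641, -11.8313)


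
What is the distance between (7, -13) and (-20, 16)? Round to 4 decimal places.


d = sqrt((-20-7)^2 + (16--13)^2) = 39.6232

39.6232


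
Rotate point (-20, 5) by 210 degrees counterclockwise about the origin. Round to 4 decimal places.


x' = -20*cos(210) - 5*sin(210) = 19.8205
y' = -20*sin(210) + 5*cos(210) = 5.6699

(19.8205, 5.6699)


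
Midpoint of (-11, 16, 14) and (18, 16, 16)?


Midpoint = ((-11+18)/2, (16+16)/2, (14+16)/2) = (3.5, 16, 15)

(3.5, 16, 15)


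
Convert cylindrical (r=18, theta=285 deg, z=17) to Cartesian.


x = 18 * cos(285) = 4.6587
y = 18 * sin(285) = -17.3867
z = 17

(4.6587, -17.3867, 17)


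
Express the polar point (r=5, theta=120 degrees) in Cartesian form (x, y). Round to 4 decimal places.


x = 5 * cos(120) = -2.5
y = 5 * sin(120) = 4.3301

(-2.5, 4.3301)


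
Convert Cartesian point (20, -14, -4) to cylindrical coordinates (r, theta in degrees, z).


r = sqrt(20^2 + (-14)^2) = 24.4131
theta = atan2(-14, 20) = 325.008 deg
z = -4

r = 24.4131, theta = 325.008 deg, z = -4


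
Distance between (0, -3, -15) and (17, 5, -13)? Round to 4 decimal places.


d = sqrt((17-0)^2 + (5--3)^2 + (-13--15)^2) = 18.8944

18.8944


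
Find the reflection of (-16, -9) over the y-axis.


Reflection across y-axis: (x, y) -> (-x, y)
(-16, -9) -> (16, -9)

(16, -9)


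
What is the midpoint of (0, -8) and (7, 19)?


Midpoint = ((0+7)/2, (-8+19)/2) = (3.5, 5.5)

(3.5, 5.5)


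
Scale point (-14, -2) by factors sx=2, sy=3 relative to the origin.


Scaling: (x*sx, y*sy) = (-14*2, -2*3) = (-28, -6)

(-28, -6)


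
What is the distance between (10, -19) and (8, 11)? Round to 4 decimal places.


d = sqrt((8-10)^2 + (11--19)^2) = 30.0666

30.0666


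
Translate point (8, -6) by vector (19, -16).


Translation: (x+dx, y+dy) = (8+19, -6+-16) = (27, -22)

(27, -22)


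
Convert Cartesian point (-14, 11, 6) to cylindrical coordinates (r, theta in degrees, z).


r = sqrt((-14)^2 + 11^2) = 17.8045
theta = atan2(11, -14) = 141.8428 deg
z = 6

r = 17.8045, theta = 141.8428 deg, z = 6


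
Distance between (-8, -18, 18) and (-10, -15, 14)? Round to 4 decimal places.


d = sqrt((-10--8)^2 + (-15--18)^2 + (14-18)^2) = 5.3852

5.3852


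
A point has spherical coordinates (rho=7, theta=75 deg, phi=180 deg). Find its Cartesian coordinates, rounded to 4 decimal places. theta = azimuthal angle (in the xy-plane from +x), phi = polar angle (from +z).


x = 7 * sin(180) * cos(75) = 0
y = 7 * sin(180) * sin(75) = 0
z = 7 * cos(180) = -7

(0, 0, -7)


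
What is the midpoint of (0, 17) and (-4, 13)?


Midpoint = ((0+-4)/2, (17+13)/2) = (-2, 15)

(-2, 15)


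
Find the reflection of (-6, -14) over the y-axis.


Reflection across y-axis: (x, y) -> (-x, y)
(-6, -14) -> (6, -14)

(6, -14)


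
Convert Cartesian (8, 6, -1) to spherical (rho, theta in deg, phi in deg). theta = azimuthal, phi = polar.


rho = sqrt(8^2 + 6^2 + (-1)^2) = 10.0499
theta = atan2(6, 8) = 36.8699 deg
phi = acos(-1/10.0499) = 95.7106 deg

rho = 10.0499, theta = 36.8699 deg, phi = 95.7106 deg


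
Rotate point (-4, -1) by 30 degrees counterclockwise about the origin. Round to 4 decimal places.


x' = -4*cos(30) - -1*sin(30) = -2.9641
y' = -4*sin(30) + -1*cos(30) = -2.866

(-2.9641, -2.866)


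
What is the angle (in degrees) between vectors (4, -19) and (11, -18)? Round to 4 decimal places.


dot = 4*11 + -19*-18 = 386
|u| = 19.4165, |v| = 21.095
cos(angle) = 0.9424
angle = 19.5409 degrees

19.5409 degrees


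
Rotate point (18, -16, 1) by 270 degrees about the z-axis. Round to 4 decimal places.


x' = 18*cos(270) - -16*sin(270) = -16
y' = 18*sin(270) + -16*cos(270) = -18
z' = 1

(-16, -18, 1)


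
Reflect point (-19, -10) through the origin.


Reflection through origin: (x, y) -> (-x, -y)
(-19, -10) -> (19, 10)

(19, 10)


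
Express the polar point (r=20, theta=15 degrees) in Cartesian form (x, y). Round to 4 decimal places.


x = 20 * cos(15) = 19.3185
y = 20 * sin(15) = 5.1764

(19.3185, 5.1764)


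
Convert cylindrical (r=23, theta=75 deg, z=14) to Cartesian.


x = 23 * cos(75) = 5.9528
y = 23 * sin(75) = 22.2163
z = 14

(5.9528, 22.2163, 14)


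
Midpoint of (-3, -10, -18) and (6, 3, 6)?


Midpoint = ((-3+6)/2, (-10+3)/2, (-18+6)/2) = (1.5, -3.5, -6)

(1.5, -3.5, -6)


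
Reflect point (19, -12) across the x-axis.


Reflection across x-axis: (x, y) -> (x, -y)
(19, -12) -> (19, 12)

(19, 12)


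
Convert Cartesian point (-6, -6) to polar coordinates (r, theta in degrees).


r = sqrt((-6)^2 + (-6)^2) = 8.4853
theta = atan2(-6, -6) = 225 degrees

r = 8.4853, theta = 225 degrees


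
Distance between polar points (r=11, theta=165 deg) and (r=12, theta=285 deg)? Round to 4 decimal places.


d = sqrt(r1^2 + r2^2 - 2*r1*r2*cos(t2-t1))
d = sqrt(11^2 + 12^2 - 2*11*12*cos(285-165)) = 19.9249

19.9249


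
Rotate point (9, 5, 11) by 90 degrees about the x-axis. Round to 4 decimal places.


x' = 9
y' = 5*cos(90) - 11*sin(90) = -11
z' = 5*sin(90) + 11*cos(90) = 5

(9, -11, 5)


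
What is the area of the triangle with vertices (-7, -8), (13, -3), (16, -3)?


Area = |x1(y2-y3) + x2(y3-y1) + x3(y1-y2)| / 2
= |-7*(-3--3) + 13*(-3--8) + 16*(-8--3)| / 2
= 7.5

7.5


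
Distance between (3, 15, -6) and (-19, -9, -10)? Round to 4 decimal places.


d = sqrt((-19-3)^2 + (-9-15)^2 + (-10--6)^2) = 32.8024

32.8024


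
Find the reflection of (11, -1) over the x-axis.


Reflection across x-axis: (x, y) -> (x, -y)
(11, -1) -> (11, 1)

(11, 1)


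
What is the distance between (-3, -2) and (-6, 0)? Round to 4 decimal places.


d = sqrt((-6--3)^2 + (0--2)^2) = 3.6056

3.6056


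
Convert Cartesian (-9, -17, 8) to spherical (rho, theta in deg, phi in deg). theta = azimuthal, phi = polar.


rho = sqrt((-9)^2 + (-17)^2 + 8^2) = 20.8327
theta = atan2(-17, -9) = 242.1027 deg
phi = acos(8/20.8327) = 67.4176 deg

rho = 20.8327, theta = 242.1027 deg, phi = 67.4176 deg


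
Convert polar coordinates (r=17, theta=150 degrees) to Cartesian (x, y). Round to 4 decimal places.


x = 17 * cos(150) = -14.7224
y = 17 * sin(150) = 8.5

(-14.7224, 8.5)


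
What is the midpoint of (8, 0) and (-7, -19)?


Midpoint = ((8+-7)/2, (0+-19)/2) = (0.5, -9.5)

(0.5, -9.5)


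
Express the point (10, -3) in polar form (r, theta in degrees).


r = sqrt(10^2 + (-3)^2) = 10.4403
theta = atan2(-3, 10) = 343.3008 degrees

r = 10.4403, theta = 343.3008 degrees


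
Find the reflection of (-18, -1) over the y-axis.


Reflection across y-axis: (x, y) -> (-x, y)
(-18, -1) -> (18, -1)

(18, -1)


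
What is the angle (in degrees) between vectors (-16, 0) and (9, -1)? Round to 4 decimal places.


dot = -16*9 + 0*-1 = -144
|u| = 16, |v| = 9.0554
cos(angle) = -0.9939
angle = 173.6598 degrees

173.6598 degrees


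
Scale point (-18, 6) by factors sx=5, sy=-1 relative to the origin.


Scaling: (x*sx, y*sy) = (-18*5, 6*-1) = (-90, -6)

(-90, -6)


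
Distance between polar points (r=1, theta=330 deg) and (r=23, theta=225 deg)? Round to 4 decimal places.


d = sqrt(r1^2 + r2^2 - 2*r1*r2*cos(t2-t1))
d = sqrt(1^2 + 23^2 - 2*1*23*cos(225-330)) = 23.2789

23.2789


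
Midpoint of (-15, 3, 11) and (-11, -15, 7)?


Midpoint = ((-15+-11)/2, (3+-15)/2, (11+7)/2) = (-13, -6, 9)

(-13, -6, 9)


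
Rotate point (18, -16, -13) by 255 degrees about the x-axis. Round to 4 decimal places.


x' = 18
y' = -16*cos(255) - -13*sin(255) = -8.4159
z' = -16*sin(255) + -13*cos(255) = 18.8195

(18, -8.4159, 18.8195)


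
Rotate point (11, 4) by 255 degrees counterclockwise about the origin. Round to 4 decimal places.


x' = 11*cos(255) - 4*sin(255) = 1.0167
y' = 11*sin(255) + 4*cos(255) = -11.6605

(1.0167, -11.6605)


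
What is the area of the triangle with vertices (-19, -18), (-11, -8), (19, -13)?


Area = |x1(y2-y3) + x2(y3-y1) + x3(y1-y2)| / 2
= |-19*(-8--13) + -11*(-13--18) + 19*(-18--8)| / 2
= 170

170


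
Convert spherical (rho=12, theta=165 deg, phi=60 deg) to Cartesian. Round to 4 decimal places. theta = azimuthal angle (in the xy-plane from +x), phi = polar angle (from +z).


x = 12 * sin(60) * cos(165) = -10.0382
y = 12 * sin(60) * sin(165) = 2.6897
z = 12 * cos(60) = 6

(-10.0382, 2.6897, 6)


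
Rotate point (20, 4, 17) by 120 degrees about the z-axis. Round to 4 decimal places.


x' = 20*cos(120) - 4*sin(120) = -13.4641
y' = 20*sin(120) + 4*cos(120) = 15.3205
z' = 17

(-13.4641, 15.3205, 17)


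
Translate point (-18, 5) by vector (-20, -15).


Translation: (x+dx, y+dy) = (-18+-20, 5+-15) = (-38, -10)

(-38, -10)


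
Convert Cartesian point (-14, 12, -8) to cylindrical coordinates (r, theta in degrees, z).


r = sqrt((-14)^2 + 12^2) = 18.4391
theta = atan2(12, -14) = 139.3987 deg
z = -8

r = 18.4391, theta = 139.3987 deg, z = -8


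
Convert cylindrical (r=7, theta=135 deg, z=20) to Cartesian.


x = 7 * cos(135) = -4.9497
y = 7 * sin(135) = 4.9497
z = 20

(-4.9497, 4.9497, 20)


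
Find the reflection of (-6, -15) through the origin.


Reflection through origin: (x, y) -> (-x, -y)
(-6, -15) -> (6, 15)

(6, 15)


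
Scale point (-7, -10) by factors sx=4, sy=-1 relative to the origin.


Scaling: (x*sx, y*sy) = (-7*4, -10*-1) = (-28, 10)

(-28, 10)


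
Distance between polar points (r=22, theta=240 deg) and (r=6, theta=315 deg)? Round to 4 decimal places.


d = sqrt(r1^2 + r2^2 - 2*r1*r2*cos(t2-t1))
d = sqrt(22^2 + 6^2 - 2*22*6*cos(315-240)) = 21.2526

21.2526


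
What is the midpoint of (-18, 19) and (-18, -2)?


Midpoint = ((-18+-18)/2, (19+-2)/2) = (-18, 8.5)

(-18, 8.5)


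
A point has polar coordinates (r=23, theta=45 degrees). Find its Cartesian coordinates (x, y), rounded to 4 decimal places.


x = 23 * cos(45) = 16.2635
y = 23 * sin(45) = 16.2635

(16.2635, 16.2635)


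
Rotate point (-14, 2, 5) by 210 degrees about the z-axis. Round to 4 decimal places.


x' = -14*cos(210) - 2*sin(210) = 13.1244
y' = -14*sin(210) + 2*cos(210) = 5.2679
z' = 5

(13.1244, 5.2679, 5)


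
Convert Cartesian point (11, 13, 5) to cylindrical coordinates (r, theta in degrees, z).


r = sqrt(11^2 + 13^2) = 17.0294
theta = atan2(13, 11) = 49.7636 deg
z = 5

r = 17.0294, theta = 49.7636 deg, z = 5


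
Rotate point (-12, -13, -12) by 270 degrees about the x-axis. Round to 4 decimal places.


x' = -12
y' = -13*cos(270) - -12*sin(270) = -12
z' = -13*sin(270) + -12*cos(270) = 13

(-12, -12, 13)


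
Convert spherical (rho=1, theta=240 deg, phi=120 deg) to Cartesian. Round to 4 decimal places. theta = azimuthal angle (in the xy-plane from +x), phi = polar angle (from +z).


x = 1 * sin(120) * cos(240) = -0.433
y = 1 * sin(120) * sin(240) = -0.75
z = 1 * cos(120) = -0.5

(-0.433, -0.75, -0.5)


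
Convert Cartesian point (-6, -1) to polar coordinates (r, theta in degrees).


r = sqrt((-6)^2 + (-1)^2) = 6.0828
theta = atan2(-1, -6) = 189.4623 degrees

r = 6.0828, theta = 189.4623 degrees


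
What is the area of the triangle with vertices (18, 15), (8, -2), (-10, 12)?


Area = |x1(y2-y3) + x2(y3-y1) + x3(y1-y2)| / 2
= |18*(-2-12) + 8*(12-15) + -10*(15--2)| / 2
= 223

223


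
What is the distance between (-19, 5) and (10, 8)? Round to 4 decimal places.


d = sqrt((10--19)^2 + (8-5)^2) = 29.1548

29.1548


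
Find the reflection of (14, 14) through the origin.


Reflection through origin: (x, y) -> (-x, -y)
(14, 14) -> (-14, -14)

(-14, -14)


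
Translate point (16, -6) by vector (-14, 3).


Translation: (x+dx, y+dy) = (16+-14, -6+3) = (2, -3)

(2, -3)


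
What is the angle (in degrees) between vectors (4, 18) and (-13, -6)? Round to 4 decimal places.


dot = 4*-13 + 18*-6 = -160
|u| = 18.4391, |v| = 14.3178
cos(angle) = -0.606
angle = 127.3039 degrees

127.3039 degrees


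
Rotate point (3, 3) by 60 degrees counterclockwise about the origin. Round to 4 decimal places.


x' = 3*cos(60) - 3*sin(60) = -1.0981
y' = 3*sin(60) + 3*cos(60) = 4.0981

(-1.0981, 4.0981)


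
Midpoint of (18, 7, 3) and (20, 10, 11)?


Midpoint = ((18+20)/2, (7+10)/2, (3+11)/2) = (19, 8.5, 7)

(19, 8.5, 7)


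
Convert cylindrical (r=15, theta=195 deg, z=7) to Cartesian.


x = 15 * cos(195) = -14.4889
y = 15 * sin(195) = -3.8823
z = 7

(-14.4889, -3.8823, 7)


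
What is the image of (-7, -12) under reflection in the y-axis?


Reflection across y-axis: (x, y) -> (-x, y)
(-7, -12) -> (7, -12)

(7, -12)


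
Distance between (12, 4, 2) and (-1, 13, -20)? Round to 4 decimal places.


d = sqrt((-1-12)^2 + (13-4)^2 + (-20-2)^2) = 27.0924

27.0924


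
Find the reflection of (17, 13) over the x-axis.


Reflection across x-axis: (x, y) -> (x, -y)
(17, 13) -> (17, -13)

(17, -13)


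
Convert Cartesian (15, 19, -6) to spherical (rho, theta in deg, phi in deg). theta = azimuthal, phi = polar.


rho = sqrt(15^2 + 19^2 + (-6)^2) = 24.9399
theta = atan2(19, 15) = 51.7098 deg
phi = acos(-6/24.9399) = 103.9207 deg

rho = 24.9399, theta = 51.7098 deg, phi = 103.9207 deg


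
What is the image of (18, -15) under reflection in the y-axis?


Reflection across y-axis: (x, y) -> (-x, y)
(18, -15) -> (-18, -15)

(-18, -15)


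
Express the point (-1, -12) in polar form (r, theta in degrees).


r = sqrt((-1)^2 + (-12)^2) = 12.0416
theta = atan2(-12, -1) = 265.2364 degrees

r = 12.0416, theta = 265.2364 degrees


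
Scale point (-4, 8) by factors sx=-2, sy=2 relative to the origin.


Scaling: (x*sx, y*sy) = (-4*-2, 8*2) = (8, 16)

(8, 16)


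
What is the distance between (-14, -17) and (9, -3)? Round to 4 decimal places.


d = sqrt((9--14)^2 + (-3--17)^2) = 26.9258

26.9258


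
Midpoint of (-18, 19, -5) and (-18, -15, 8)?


Midpoint = ((-18+-18)/2, (19+-15)/2, (-5+8)/2) = (-18, 2, 1.5)

(-18, 2, 1.5)


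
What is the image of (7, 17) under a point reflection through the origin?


Reflection through origin: (x, y) -> (-x, -y)
(7, 17) -> (-7, -17)

(-7, -17)


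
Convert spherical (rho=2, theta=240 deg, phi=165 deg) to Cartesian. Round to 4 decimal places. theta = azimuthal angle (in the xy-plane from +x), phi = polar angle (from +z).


x = 2 * sin(165) * cos(240) = -0.2588
y = 2 * sin(165) * sin(240) = -0.4483
z = 2 * cos(165) = -1.9319

(-0.2588, -0.4483, -1.9319)


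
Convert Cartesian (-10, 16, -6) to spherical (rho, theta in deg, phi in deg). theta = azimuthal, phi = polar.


rho = sqrt((-10)^2 + 16^2 + (-6)^2) = 19.799
theta = atan2(16, -10) = 122.0054 deg
phi = acos(-6/19.799) = 107.6406 deg

rho = 19.799, theta = 122.0054 deg, phi = 107.6406 deg


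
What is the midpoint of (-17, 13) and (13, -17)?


Midpoint = ((-17+13)/2, (13+-17)/2) = (-2, -2)

(-2, -2)


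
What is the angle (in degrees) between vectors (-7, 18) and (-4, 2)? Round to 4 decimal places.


dot = -7*-4 + 18*2 = 64
|u| = 19.3132, |v| = 4.4721
cos(angle) = 0.741
angle = 42.1844 degrees

42.1844 degrees


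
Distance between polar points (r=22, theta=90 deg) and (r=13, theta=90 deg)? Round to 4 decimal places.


d = sqrt(r1^2 + r2^2 - 2*r1*r2*cos(t2-t1))
d = sqrt(22^2 + 13^2 - 2*22*13*cos(90-90)) = 9

9


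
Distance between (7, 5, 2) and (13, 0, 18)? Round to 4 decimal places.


d = sqrt((13-7)^2 + (0-5)^2 + (18-2)^2) = 17.8045

17.8045


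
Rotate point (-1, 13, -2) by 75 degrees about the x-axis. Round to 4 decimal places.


x' = -1
y' = 13*cos(75) - -2*sin(75) = 5.2965
z' = 13*sin(75) + -2*cos(75) = 12.0394

(-1, 5.2965, 12.0394)


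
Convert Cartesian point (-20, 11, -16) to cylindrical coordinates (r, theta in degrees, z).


r = sqrt((-20)^2 + 11^2) = 22.8254
theta = atan2(11, -20) = 151.1892 deg
z = -16

r = 22.8254, theta = 151.1892 deg, z = -16


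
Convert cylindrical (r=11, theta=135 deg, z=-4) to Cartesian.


x = 11 * cos(135) = -7.7782
y = 11 * sin(135) = 7.7782
z = -4

(-7.7782, 7.7782, -4)


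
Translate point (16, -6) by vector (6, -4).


Translation: (x+dx, y+dy) = (16+6, -6+-4) = (22, -10)

(22, -10)


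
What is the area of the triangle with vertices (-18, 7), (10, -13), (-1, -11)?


Area = |x1(y2-y3) + x2(y3-y1) + x3(y1-y2)| / 2
= |-18*(-13--11) + 10*(-11-7) + -1*(7--13)| / 2
= 82

82


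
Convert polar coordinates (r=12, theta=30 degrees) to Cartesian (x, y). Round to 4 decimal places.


x = 12 * cos(30) = 10.3923
y = 12 * sin(30) = 6

(10.3923, 6)


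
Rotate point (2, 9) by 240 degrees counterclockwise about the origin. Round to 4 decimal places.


x' = 2*cos(240) - 9*sin(240) = 6.7942
y' = 2*sin(240) + 9*cos(240) = -6.2321

(6.7942, -6.2321)


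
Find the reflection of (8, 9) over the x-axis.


Reflection across x-axis: (x, y) -> (x, -y)
(8, 9) -> (8, -9)

(8, -9)


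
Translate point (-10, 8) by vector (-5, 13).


Translation: (x+dx, y+dy) = (-10+-5, 8+13) = (-15, 21)

(-15, 21)


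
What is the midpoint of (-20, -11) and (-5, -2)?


Midpoint = ((-20+-5)/2, (-11+-2)/2) = (-12.5, -6.5)

(-12.5, -6.5)


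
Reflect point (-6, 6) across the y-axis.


Reflection across y-axis: (x, y) -> (-x, y)
(-6, 6) -> (6, 6)

(6, 6)


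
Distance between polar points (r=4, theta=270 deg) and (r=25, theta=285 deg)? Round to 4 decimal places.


d = sqrt(r1^2 + r2^2 - 2*r1*r2*cos(t2-t1))
d = sqrt(4^2 + 25^2 - 2*4*25*cos(285-270)) = 21.1616

21.1616


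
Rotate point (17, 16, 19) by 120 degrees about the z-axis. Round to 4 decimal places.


x' = 17*cos(120) - 16*sin(120) = -22.3564
y' = 17*sin(120) + 16*cos(120) = 6.7224
z' = 19

(-22.3564, 6.7224, 19)


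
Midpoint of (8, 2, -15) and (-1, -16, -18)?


Midpoint = ((8+-1)/2, (2+-16)/2, (-15+-18)/2) = (3.5, -7, -16.5)

(3.5, -7, -16.5)


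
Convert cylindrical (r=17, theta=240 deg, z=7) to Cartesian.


x = 17 * cos(240) = -8.5
y = 17 * sin(240) = -14.7224
z = 7

(-8.5, -14.7224, 7)
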